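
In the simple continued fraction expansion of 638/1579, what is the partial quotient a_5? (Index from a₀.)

7

638 = 0·1579 + 638   →  a_0 = 0
1579 = 2·638 + 303   →  a_1 = 2
638 = 2·303 + 32   →  a_2 = 2
303 = 9·32 + 15   →  a_3 = 9
32 = 2·15 + 2   →  a_4 = 2
15 = 7·2 + 1   →  a_5 = 7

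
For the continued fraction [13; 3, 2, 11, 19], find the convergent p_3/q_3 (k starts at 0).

Using pₖ = aₖpₖ₋₁ + pₖ₋₂, qₖ = aₖqₖ₋₁ + qₖ₋₂ (with p₋₁=1, p₋₂=0, q₋₁=0, q₋₂=1):
  k=0: a=13, p=13, q=1
  k=1: a=3, p=40, q=3
  k=2: a=2, p=93, q=7
  k=3: a=11, p=1063, q=80

1063/80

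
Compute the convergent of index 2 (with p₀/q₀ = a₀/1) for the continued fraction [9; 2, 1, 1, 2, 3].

28/3

Using pₖ = aₖpₖ₋₁ + pₖ₋₂, qₖ = aₖqₖ₋₁ + qₖ₋₂ (with p₋₁=1, p₋₂=0, q₋₁=0, q₋₂=1):
  k=0: a=9, p=9, q=1
  k=1: a=2, p=19, q=2
  k=2: a=1, p=28, q=3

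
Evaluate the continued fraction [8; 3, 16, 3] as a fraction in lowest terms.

Fold from the inside: start with 3/1.
  16 + 1/3 = 49/3
  3 + 3/49 = 150/49
  8 + 49/150 = 1249/150

1249/150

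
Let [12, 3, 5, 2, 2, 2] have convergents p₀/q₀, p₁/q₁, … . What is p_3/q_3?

Using pₖ = aₖpₖ₋₁ + pₖ₋₂, qₖ = aₖqₖ₋₁ + qₖ₋₂ (with p₋₁=1, p₋₂=0, q₋₁=0, q₋₂=1):
  k=0: a=12, p=12, q=1
  k=1: a=3, p=37, q=3
  k=2: a=5, p=197, q=16
  k=3: a=2, p=431, q=35

431/35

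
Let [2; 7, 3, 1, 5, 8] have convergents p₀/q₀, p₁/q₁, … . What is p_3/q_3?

Using pₖ = aₖpₖ₋₁ + pₖ₋₂, qₖ = aₖqₖ₋₁ + qₖ₋₂ (with p₋₁=1, p₋₂=0, q₋₁=0, q₋₂=1):
  k=0: a=2, p=2, q=1
  k=1: a=7, p=15, q=7
  k=2: a=3, p=47, q=22
  k=3: a=1, p=62, q=29

62/29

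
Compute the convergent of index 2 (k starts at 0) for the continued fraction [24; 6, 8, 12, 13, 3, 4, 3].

Using pₖ = aₖpₖ₋₁ + pₖ₋₂, qₖ = aₖqₖ₋₁ + qₖ₋₂ (with p₋₁=1, p₋₂=0, q₋₁=0, q₋₂=1):
  k=0: a=24, p=24, q=1
  k=1: a=6, p=145, q=6
  k=2: a=8, p=1184, q=49

1184/49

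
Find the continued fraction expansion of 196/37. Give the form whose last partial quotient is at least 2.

196 = 5*37 + 11
37 = 3*11 + 4
11 = 2*4 + 3
4 = 1*3 + 1
3 = 3*1 + 0  (stop)
So 196/37 = [5; 3, 2, 1, 3].

[5; 3, 2, 1, 3]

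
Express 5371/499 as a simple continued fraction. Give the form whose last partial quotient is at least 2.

5371 = 10*499 + 381
499 = 1*381 + 118
381 = 3*118 + 27
118 = 4*27 + 10
27 = 2*10 + 7
10 = 1*7 + 3
7 = 2*3 + 1
3 = 3*1 + 0  (stop)
So 5371/499 = [10; 1, 3, 4, 2, 1, 2, 3].

[10; 1, 3, 4, 2, 1, 2, 3]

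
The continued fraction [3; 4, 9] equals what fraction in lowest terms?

120/37

Using pₖ = aₖpₖ₋₁ + pₖ₋₂ and qₖ = aₖqₖ₋₁ + qₖ₋₂:
  k=0: a=3, p=3, q=1
  k=1: a=4, p=13, q=4
  k=2: a=9, p=120, q=37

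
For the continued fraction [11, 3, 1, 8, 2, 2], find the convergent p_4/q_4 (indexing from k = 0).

833/74

Using pₖ = aₖpₖ₋₁ + pₖ₋₂, qₖ = aₖqₖ₋₁ + qₖ₋₂ (with p₋₁=1, p₋₂=0, q₋₁=0, q₋₂=1):
  k=0: a=11, p=11, q=1
  k=1: a=3, p=34, q=3
  k=2: a=1, p=45, q=4
  k=3: a=8, p=394, q=35
  k=4: a=2, p=833, q=74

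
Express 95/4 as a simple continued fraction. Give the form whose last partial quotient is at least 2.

95 = 23·4 + 3
4 = 1·3 + 1
3 = 3·1 + 0  (stop)
So 95/4 = [23; 1, 3].

[23; 1, 3]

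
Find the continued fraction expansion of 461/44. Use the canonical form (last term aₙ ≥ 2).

461 = 10*44 + 21
44 = 2*21 + 2
21 = 10*2 + 1
2 = 2*1 + 0  (stop)
So 461/44 = [10; 2, 10, 2].

[10; 2, 10, 2]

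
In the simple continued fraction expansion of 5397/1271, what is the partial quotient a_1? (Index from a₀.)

5397 = 4·1271 + 313   →  a_0 = 4
1271 = 4·313 + 19   →  a_1 = 4

4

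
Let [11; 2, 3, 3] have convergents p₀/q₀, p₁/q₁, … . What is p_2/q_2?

Using pₖ = aₖpₖ₋₁ + pₖ₋₂, qₖ = aₖqₖ₋₁ + qₖ₋₂ (with p₋₁=1, p₋₂=0, q₋₁=0, q₋₂=1):
  k=0: a=11, p=11, q=1
  k=1: a=2, p=23, q=2
  k=2: a=3, p=80, q=7

80/7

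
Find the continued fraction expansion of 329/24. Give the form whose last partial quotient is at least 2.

[13; 1, 2, 2, 3]

329 = 13×24 + 17
24 = 1×17 + 7
17 = 2×7 + 3
7 = 2×3 + 1
3 = 3×1 + 0  (stop)
So 329/24 = [13; 1, 2, 2, 3].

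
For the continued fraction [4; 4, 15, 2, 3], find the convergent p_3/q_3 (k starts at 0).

535/126

Using pₖ = aₖpₖ₋₁ + pₖ₋₂, qₖ = aₖqₖ₋₁ + qₖ₋₂ (with p₋₁=1, p₋₂=0, q₋₁=0, q₋₂=1):
  k=0: a=4, p=4, q=1
  k=1: a=4, p=17, q=4
  k=2: a=15, p=259, q=61
  k=3: a=2, p=535, q=126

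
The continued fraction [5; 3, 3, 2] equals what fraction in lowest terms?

122/23

Using pₖ = aₖpₖ₋₁ + pₖ₋₂ and qₖ = aₖqₖ₋₁ + qₖ₋₂:
  k=0: a=5, p=5, q=1
  k=1: a=3, p=16, q=3
  k=2: a=3, p=53, q=10
  k=3: a=2, p=122, q=23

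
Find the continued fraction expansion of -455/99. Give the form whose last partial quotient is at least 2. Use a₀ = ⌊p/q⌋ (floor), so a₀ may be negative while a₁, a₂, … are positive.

-455 = -5*99 + 40
99 = 2*40 + 19
40 = 2*19 + 2
19 = 9*2 + 1
2 = 2*1 + 0  (stop)
So -455/99 = [-5; 2, 2, 9, 2].

[-5; 2, 2, 9, 2]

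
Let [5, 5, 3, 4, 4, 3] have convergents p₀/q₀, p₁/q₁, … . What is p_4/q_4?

1515/292

Using pₖ = aₖpₖ₋₁ + pₖ₋₂, qₖ = aₖqₖ₋₁ + qₖ₋₂ (with p₋₁=1, p₋₂=0, q₋₁=0, q₋₂=1):
  k=0: a=5, p=5, q=1
  k=1: a=5, p=26, q=5
  k=2: a=3, p=83, q=16
  k=3: a=4, p=358, q=69
  k=4: a=4, p=1515, q=292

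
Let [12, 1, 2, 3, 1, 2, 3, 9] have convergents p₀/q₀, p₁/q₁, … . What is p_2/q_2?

38/3

Using pₖ = aₖpₖ₋₁ + pₖ₋₂, qₖ = aₖqₖ₋₁ + qₖ₋₂ (with p₋₁=1, p₋₂=0, q₋₁=0, q₋₂=1):
  k=0: a=12, p=12, q=1
  k=1: a=1, p=13, q=1
  k=2: a=2, p=38, q=3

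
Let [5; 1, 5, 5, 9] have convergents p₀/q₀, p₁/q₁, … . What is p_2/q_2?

35/6

Using pₖ = aₖpₖ₋₁ + pₖ₋₂, qₖ = aₖqₖ₋₁ + qₖ₋₂ (with p₋₁=1, p₋₂=0, q₋₁=0, q₋₂=1):
  k=0: a=5, p=5, q=1
  k=1: a=1, p=6, q=1
  k=2: a=5, p=35, q=6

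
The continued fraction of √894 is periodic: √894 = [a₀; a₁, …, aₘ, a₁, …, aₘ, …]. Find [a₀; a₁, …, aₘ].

a₀ = ⌊√894⌋ = 29.

[29; 1, 8, 1, 58]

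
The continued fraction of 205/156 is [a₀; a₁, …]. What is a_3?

205 = 1·156 + 49   →  a_0 = 1
156 = 3·49 + 9   →  a_1 = 3
49 = 5·9 + 4   →  a_2 = 5
9 = 2·4 + 1   →  a_3 = 2

2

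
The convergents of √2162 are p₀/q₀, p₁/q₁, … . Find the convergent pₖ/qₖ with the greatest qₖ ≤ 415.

√2162 = [46; 2, 92, …] (period length 2).
Convergents:
  p_0/q_0 = 46/1
  p_1/q_1 = 93/2
  p_2/q_2 = 8602/185
  p_3/q_3 = 17297/372
  p_4/q_4 = 1599926/34409
q_3 = 372 ≤ 415 < 34409 = q_4, so the answer is 17297/372.

17297/372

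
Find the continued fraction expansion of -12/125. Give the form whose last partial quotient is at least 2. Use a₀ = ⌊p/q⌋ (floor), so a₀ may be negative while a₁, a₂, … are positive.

[-1; 1, 9, 2, 2, 2]

-12 = -1×125 + 113
125 = 1×113 + 12
113 = 9×12 + 5
12 = 2×5 + 2
5 = 2×2 + 1
2 = 2×1 + 0  (stop)
So -12/125 = [-1; 1, 9, 2, 2, 2].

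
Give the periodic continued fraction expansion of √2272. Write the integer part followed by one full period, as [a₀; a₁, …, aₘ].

[47; 1, 1, 1, 94]

a₀ = ⌊√2272⌋ = 47.
With m₀=0, d₀=1 and mₖ₊₁ = dₖaₖ − mₖ, dₖ₊₁ = (n − mₖ₊₁²)/dₖ, aₖ₊₁ = ⌊(a₀+mₖ₊₁)/dₖ₊₁⌋:
  k=1: m=47, d=63, a=1
  k=2: m=16, d=32, a=1
  k=3: m=16, d=63, a=1
  k=4: m=47, d=1, a=94
d=1 and a=2a₀=94 at k=4, so the next step gives (m, d) = (47, 63) again — its k=1 value — and the period has length 4.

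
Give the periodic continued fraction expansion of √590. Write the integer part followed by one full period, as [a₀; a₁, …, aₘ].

a₀ = ⌊√590⌋ = 24.
With m₀=0, d₀=1 and mₖ₊₁ = dₖaₖ − mₖ, dₖ₊₁ = (n − mₖ₊₁²)/dₖ, aₖ₊₁ = ⌊(a₀+mₖ₊₁)/dₖ₊₁⌋:
  k=1: m=24, d=14, a=3
  k=2: m=18, d=19, a=2
  k=3: m=20, d=10, a=4
  k=4: m=20, d=19, a=2
  k=5: m=18, d=14, a=3
  k=6: m=24, d=1, a=48
d=1 and a=2a₀=48 at k=6, so the next step gives (m, d) = (24, 14) again — its k=1 value — and the period has length 6.

[24; 3, 2, 4, 2, 3, 48]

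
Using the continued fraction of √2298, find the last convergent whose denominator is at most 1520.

72817/1519

√2298 = [47; 1, 14, 1, 94, …] (period length 4).
Convergents:
  p_0/q_0 = 47/1
  p_1/q_1 = 48/1
  p_2/q_2 = 719/15
  p_3/q_3 = 767/16
  p_4/q_4 = 72817/1519
  p_5/q_5 = 73584/1535
q_4 = 1519 ≤ 1520 < 1535 = q_5, so the answer is 72817/1519.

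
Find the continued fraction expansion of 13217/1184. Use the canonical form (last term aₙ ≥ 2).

[11; 6, 7, 2, 2, 1, 3]

13217 = 11*1184 + 193
1184 = 6*193 + 26
193 = 7*26 + 11
26 = 2*11 + 4
11 = 2*4 + 3
4 = 1*3 + 1
3 = 3*1 + 0  (stop)
So 13217/1184 = [11; 6, 7, 2, 2, 1, 3].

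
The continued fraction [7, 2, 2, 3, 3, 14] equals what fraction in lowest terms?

Using pₖ = aₖpₖ₋₁ + pₖ₋₂ and qₖ = aₖqₖ₋₁ + qₖ₋₂:
  k=0: a=7, p=7, q=1
  k=1: a=2, p=15, q=2
  k=2: a=2, p=37, q=5
  k=3: a=3, p=126, q=17
  k=4: a=3, p=415, q=56
  k=5: a=14, p=5936, q=801

5936/801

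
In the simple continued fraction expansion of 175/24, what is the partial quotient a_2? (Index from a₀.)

175 = 7·24 + 7   →  a_0 = 7
24 = 3·7 + 3   →  a_1 = 3
7 = 2·3 + 1   →  a_2 = 2

2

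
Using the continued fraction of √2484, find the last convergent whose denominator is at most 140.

√2484 = [49; 1, 5, 4, 5, 1, 98, …] (period length 6).
Convergents:
  p_0/q_0 = 49/1
  p_1/q_1 = 50/1
  p_2/q_2 = 299/6
  p_3/q_3 = 1246/25
  p_4/q_4 = 6529/131
  p_5/q_5 = 7775/156
q_4 = 131 ≤ 140 < 156 = q_5, so the answer is 6529/131.

6529/131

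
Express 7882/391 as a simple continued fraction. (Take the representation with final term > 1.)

[20; 6, 3, 3, 1, 4]

7882 = 20×391 + 62
391 = 6×62 + 19
62 = 3×19 + 5
19 = 3×5 + 4
5 = 1×4 + 1
4 = 4×1 + 0  (stop)
So 7882/391 = [20; 6, 3, 3, 1, 4].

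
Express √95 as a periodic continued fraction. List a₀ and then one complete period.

a₀ = ⌊√95⌋ = 9.
With m₀=0, d₀=1 and mₖ₊₁ = dₖaₖ − mₖ, dₖ₊₁ = (n − mₖ₊₁²)/dₖ, aₖ₊₁ = ⌊(a₀+mₖ₊₁)/dₖ₊₁⌋:
  k=1: m=9, d=14, a=1
  k=2: m=5, d=5, a=2
  k=3: m=5, d=14, a=1
  k=4: m=9, d=1, a=18
d=1 and a=2a₀=18 at k=4, so the next step gives (m, d) = (9, 14) again — its k=1 value — and the period has length 4.

[9; 1, 2, 1, 18]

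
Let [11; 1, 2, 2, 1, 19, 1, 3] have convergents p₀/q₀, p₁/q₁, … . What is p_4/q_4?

Using pₖ = aₖpₖ₋₁ + pₖ₋₂, qₖ = aₖqₖ₋₁ + qₖ₋₂ (with p₋₁=1, p₋₂=0, q₋₁=0, q₋₂=1):
  k=0: a=11, p=11, q=1
  k=1: a=1, p=12, q=1
  k=2: a=2, p=35, q=3
  k=3: a=2, p=82, q=7
  k=4: a=1, p=117, q=10

117/10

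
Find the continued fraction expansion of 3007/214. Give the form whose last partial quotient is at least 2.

3007 = 14*214 + 11
214 = 19*11 + 5
11 = 2*5 + 1
5 = 5*1 + 0  (stop)
So 3007/214 = [14; 19, 2, 5].

[14; 19, 2, 5]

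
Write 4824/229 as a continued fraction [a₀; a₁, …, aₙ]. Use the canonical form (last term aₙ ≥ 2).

4824 = 21·229 + 15
229 = 15·15 + 4
15 = 3·4 + 3
4 = 1·3 + 1
3 = 3·1 + 0  (stop)
So 4824/229 = [21; 15, 3, 1, 3].

[21; 15, 3, 1, 3]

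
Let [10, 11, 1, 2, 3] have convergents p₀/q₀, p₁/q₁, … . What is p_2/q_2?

Using pₖ = aₖpₖ₋₁ + pₖ₋₂, qₖ = aₖqₖ₋₁ + qₖ₋₂ (with p₋₁=1, p₋₂=0, q₋₁=0, q₋₂=1):
  k=0: a=10, p=10, q=1
  k=1: a=11, p=111, q=11
  k=2: a=1, p=121, q=12

121/12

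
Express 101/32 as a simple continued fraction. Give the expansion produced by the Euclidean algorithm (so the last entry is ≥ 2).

[3; 6, 2, 2]

101 = 3·32 + 5
32 = 6·5 + 2
5 = 2·2 + 1
2 = 2·1 + 0  (stop)
So 101/32 = [3; 6, 2, 2].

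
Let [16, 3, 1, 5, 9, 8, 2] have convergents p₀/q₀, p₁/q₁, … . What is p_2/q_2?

65/4

Using pₖ = aₖpₖ₋₁ + pₖ₋₂, qₖ = aₖqₖ₋₁ + qₖ₋₂ (with p₋₁=1, p₋₂=0, q₋₁=0, q₋₂=1):
  k=0: a=16, p=16, q=1
  k=1: a=3, p=49, q=3
  k=2: a=1, p=65, q=4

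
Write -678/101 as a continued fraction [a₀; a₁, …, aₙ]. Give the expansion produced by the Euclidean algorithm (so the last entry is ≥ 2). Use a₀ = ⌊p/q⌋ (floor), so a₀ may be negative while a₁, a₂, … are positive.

[-7; 3, 2, 14]

-678 = -7·101 + 29
101 = 3·29 + 14
29 = 2·14 + 1
14 = 14·1 + 0  (stop)
So -678/101 = [-7; 3, 2, 14].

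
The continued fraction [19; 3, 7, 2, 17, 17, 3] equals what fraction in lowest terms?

827496/42833

Using pₖ = aₖpₖ₋₁ + pₖ₋₂ and qₖ = aₖqₖ₋₁ + qₖ₋₂:
  k=0: a=19, p=19, q=1
  k=1: a=3, p=58, q=3
  k=2: a=7, p=425, q=22
  k=3: a=2, p=908, q=47
  k=4: a=17, p=15861, q=821
  k=5: a=17, p=270545, q=14004
  k=6: a=3, p=827496, q=42833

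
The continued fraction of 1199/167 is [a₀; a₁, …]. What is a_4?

3

1199 = 7·167 + 30   →  a_0 = 7
167 = 5·30 + 17   →  a_1 = 5
30 = 1·17 + 13   →  a_2 = 1
17 = 1·13 + 4   →  a_3 = 1
13 = 3·4 + 1   →  a_4 = 3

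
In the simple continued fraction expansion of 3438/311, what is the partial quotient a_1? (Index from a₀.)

3438 = 11·311 + 17   →  a_0 = 11
311 = 18·17 + 5   →  a_1 = 18

18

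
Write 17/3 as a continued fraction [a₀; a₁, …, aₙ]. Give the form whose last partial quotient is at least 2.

17 = 5*3 + 2
3 = 1*2 + 1
2 = 2*1 + 0  (stop)
So 17/3 = [5; 1, 2].

[5; 1, 2]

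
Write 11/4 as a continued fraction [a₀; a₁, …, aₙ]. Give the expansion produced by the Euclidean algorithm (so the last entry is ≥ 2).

11 = 2*4 + 3
4 = 1*3 + 1
3 = 3*1 + 0  (stop)
So 11/4 = [2; 1, 3].

[2; 1, 3]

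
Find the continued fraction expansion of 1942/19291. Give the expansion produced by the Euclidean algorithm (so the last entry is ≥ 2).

1942 = 0×19291 + 1942
19291 = 9×1942 + 1813
1942 = 1×1813 + 129
1813 = 14×129 + 7
129 = 18×7 + 3
7 = 2×3 + 1
3 = 3×1 + 0  (stop)
So 1942/19291 = [0; 9, 1, 14, 18, 2, 3].

[0; 9, 1, 14, 18, 2, 3]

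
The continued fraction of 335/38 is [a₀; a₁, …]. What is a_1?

335 = 8·38 + 31   →  a_0 = 8
38 = 1·31 + 7   →  a_1 = 1

1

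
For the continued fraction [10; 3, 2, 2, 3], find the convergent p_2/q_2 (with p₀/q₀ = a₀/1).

72/7

Using pₖ = aₖpₖ₋₁ + pₖ₋₂, qₖ = aₖqₖ₋₁ + qₖ₋₂ (with p₋₁=1, p₋₂=0, q₋₁=0, q₋₂=1):
  k=0: a=10, p=10, q=1
  k=1: a=3, p=31, q=3
  k=2: a=2, p=72, q=7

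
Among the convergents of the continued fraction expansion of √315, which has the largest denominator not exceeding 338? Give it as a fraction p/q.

2538/143

√315 = [17; 1, 2, 1, 34, …] (period length 4).
Convergents:
  p_0/q_0 = 17/1
  p_1/q_1 = 18/1
  p_2/q_2 = 53/3
  p_3/q_3 = 71/4
  p_4/q_4 = 2467/139
  p_5/q_5 = 2538/143
  p_6/q_6 = 7543/425
q_5 = 143 ≤ 338 < 425 = q_6, so the answer is 2538/143.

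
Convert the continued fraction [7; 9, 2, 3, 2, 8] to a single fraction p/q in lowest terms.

9053/1274

Fold from the inside: start with 8/1.
  2 + 1/8 = 17/8
  3 + 8/17 = 59/17
  2 + 17/59 = 135/59
  9 + 59/135 = 1274/135
  7 + 135/1274 = 9053/1274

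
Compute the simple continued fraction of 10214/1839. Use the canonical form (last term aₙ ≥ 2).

10214 = 5*1839 + 1019
1839 = 1*1019 + 820
1019 = 1*820 + 199
820 = 4*199 + 24
199 = 8*24 + 7
24 = 3*7 + 3
7 = 2*3 + 1
3 = 3*1 + 0  (stop)
So 10214/1839 = [5; 1, 1, 4, 8, 3, 2, 3].

[5; 1, 1, 4, 8, 3, 2, 3]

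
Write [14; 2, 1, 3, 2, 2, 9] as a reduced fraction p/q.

8243/574

Using pₖ = aₖpₖ₋₁ + pₖ₋₂ and qₖ = aₖqₖ₋₁ + qₖ₋₂:
  k=0: a=14, p=14, q=1
  k=1: a=2, p=29, q=2
  k=2: a=1, p=43, q=3
  k=3: a=3, p=158, q=11
  k=4: a=2, p=359, q=25
  k=5: a=2, p=876, q=61
  k=6: a=9, p=8243, q=574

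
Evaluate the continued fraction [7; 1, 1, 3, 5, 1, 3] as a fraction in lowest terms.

1279/169

Fold from the inside: start with 3/1.
  1 + 1/3 = 4/3
  5 + 3/4 = 23/4
  3 + 4/23 = 73/23
  1 + 23/73 = 96/73
  1 + 73/96 = 169/96
  7 + 96/169 = 1279/169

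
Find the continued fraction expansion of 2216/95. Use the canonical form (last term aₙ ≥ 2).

[23; 3, 15, 2]

2216 = 23*95 + 31
95 = 3*31 + 2
31 = 15*2 + 1
2 = 2*1 + 0  (stop)
So 2216/95 = [23; 3, 15, 2].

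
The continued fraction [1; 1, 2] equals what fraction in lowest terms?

Using pₖ = aₖpₖ₋₁ + pₖ₋₂ and qₖ = aₖqₖ₋₁ + qₖ₋₂:
  k=0: a=1, p=1, q=1
  k=1: a=1, p=2, q=1
  k=2: a=2, p=5, q=3

5/3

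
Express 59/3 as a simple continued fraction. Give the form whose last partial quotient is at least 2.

[19; 1, 2]

59 = 19·3 + 2
3 = 1·2 + 1
2 = 2·1 + 0  (stop)
So 59/3 = [19; 1, 2].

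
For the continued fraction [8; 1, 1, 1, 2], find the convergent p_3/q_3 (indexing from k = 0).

Using pₖ = aₖpₖ₋₁ + pₖ₋₂, qₖ = aₖqₖ₋₁ + qₖ₋₂ (with p₋₁=1, p₋₂=0, q₋₁=0, q₋₂=1):
  k=0: a=8, p=8, q=1
  k=1: a=1, p=9, q=1
  k=2: a=1, p=17, q=2
  k=3: a=1, p=26, q=3

26/3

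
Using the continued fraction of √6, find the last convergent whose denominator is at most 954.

2158/881

√6 = [2; 2, 4, …] (period length 2).
Convergents:
  p_0/q_0 = 2/1
  p_1/q_1 = 5/2
  p_2/q_2 = 22/9
  p_3/q_3 = 49/20
  p_4/q_4 = 218/89
  p_5/q_5 = 485/198
  p_6/q_6 = 2158/881
  p_7/q_7 = 4801/1960
q_6 = 881 ≤ 954 < 1960 = q_7, so the answer is 2158/881.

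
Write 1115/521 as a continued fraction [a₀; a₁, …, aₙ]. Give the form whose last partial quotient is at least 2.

1115 = 2×521 + 73
521 = 7×73 + 10
73 = 7×10 + 3
10 = 3×3 + 1
3 = 3×1 + 0  (stop)
So 1115/521 = [2; 7, 7, 3, 3].

[2; 7, 7, 3, 3]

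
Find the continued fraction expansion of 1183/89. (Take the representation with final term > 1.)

[13; 3, 2, 2, 1, 3]

1183 = 13×89 + 26
89 = 3×26 + 11
26 = 2×11 + 4
11 = 2×4 + 3
4 = 1×3 + 1
3 = 3×1 + 0  (stop)
So 1183/89 = [13; 3, 2, 2, 1, 3].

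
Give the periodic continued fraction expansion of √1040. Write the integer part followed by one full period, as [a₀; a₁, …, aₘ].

[32; 4, 64]

a₀ = ⌊√1040⌋ = 32.
With m₀=0, d₀=1 and mₖ₊₁ = dₖaₖ − mₖ, dₖ₊₁ = (n − mₖ₊₁²)/dₖ, aₖ₊₁ = ⌊(a₀+mₖ₊₁)/dₖ₊₁⌋:
  k=1: m=32, d=16, a=4
  k=2: m=32, d=1, a=64
d=1 and a=2a₀=64 at k=2, so the next step gives (m, d) = (32, 16) again — its k=1 value — and the period has length 2.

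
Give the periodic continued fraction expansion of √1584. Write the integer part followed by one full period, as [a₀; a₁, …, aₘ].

a₀ = ⌊√1584⌋ = 39.
With m₀=0, d₀=1 and mₖ₊₁ = dₖaₖ − mₖ, dₖ₊₁ = (n − mₖ₊₁²)/dₖ, aₖ₊₁ = ⌊(a₀+mₖ₊₁)/dₖ₊₁⌋:
  k=1: m=39, d=63, a=1
  k=2: m=24, d=16, a=3
  k=3: m=24, d=63, a=1
  k=4: m=39, d=1, a=78
d=1 and a=2a₀=78 at k=4, so the next step gives (m, d) = (39, 63) again — its k=1 value — and the period has length 4.

[39; 1, 3, 1, 78]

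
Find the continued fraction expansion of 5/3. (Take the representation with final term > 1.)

[1; 1, 2]

5 = 1·3 + 2
3 = 1·2 + 1
2 = 2·1 + 0  (stop)
So 5/3 = [1; 1, 2].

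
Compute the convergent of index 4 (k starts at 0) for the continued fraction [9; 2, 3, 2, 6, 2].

Using pₖ = aₖpₖ₋₁ + pₖ₋₂, qₖ = aₖqₖ₋₁ + qₖ₋₂ (with p₋₁=1, p₋₂=0, q₋₁=0, q₋₂=1):
  k=0: a=9, p=9, q=1
  k=1: a=2, p=19, q=2
  k=2: a=3, p=66, q=7
  k=3: a=2, p=151, q=16
  k=4: a=6, p=972, q=103

972/103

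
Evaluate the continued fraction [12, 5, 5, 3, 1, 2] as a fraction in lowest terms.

Using pₖ = aₖpₖ₋₁ + pₖ₋₂ and qₖ = aₖqₖ₋₁ + qₖ₋₂:
  k=0: a=12, p=12, q=1
  k=1: a=5, p=61, q=5
  k=2: a=5, p=317, q=26
  k=3: a=3, p=1012, q=83
  k=4: a=1, p=1329, q=109
  k=5: a=2, p=3670, q=301

3670/301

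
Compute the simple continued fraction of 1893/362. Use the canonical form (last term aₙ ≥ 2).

[5; 4, 2, 1, 3, 3, 2]

1893 = 5*362 + 83
362 = 4*83 + 30
83 = 2*30 + 23
30 = 1*23 + 7
23 = 3*7 + 2
7 = 3*2 + 1
2 = 2*1 + 0  (stop)
So 1893/362 = [5; 4, 2, 1, 3, 3, 2].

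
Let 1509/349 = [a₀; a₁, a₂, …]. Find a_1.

3

1509 = 4·349 + 113   →  a_0 = 4
349 = 3·113 + 10   →  a_1 = 3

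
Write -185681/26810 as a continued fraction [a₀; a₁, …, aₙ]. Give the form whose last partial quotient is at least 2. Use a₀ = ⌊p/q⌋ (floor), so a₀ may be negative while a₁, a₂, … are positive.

[-7; 13, 2, 11, 2, 13, 3]

-185681 = -7·26810 + 1989
26810 = 13·1989 + 953
1989 = 2·953 + 83
953 = 11·83 + 40
83 = 2·40 + 3
40 = 13·3 + 1
3 = 3·1 + 0  (stop)
So -185681/26810 = [-7; 13, 2, 11, 2, 13, 3].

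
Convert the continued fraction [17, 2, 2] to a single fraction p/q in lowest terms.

Fold from the inside: start with 2/1.
  2 + 1/2 = 5/2
  17 + 2/5 = 87/5

87/5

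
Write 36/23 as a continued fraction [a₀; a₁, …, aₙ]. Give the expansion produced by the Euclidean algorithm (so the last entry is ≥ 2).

36 = 1*23 + 13
23 = 1*13 + 10
13 = 1*10 + 3
10 = 3*3 + 1
3 = 3*1 + 0  (stop)
So 36/23 = [1; 1, 1, 3, 3].

[1; 1, 1, 3, 3]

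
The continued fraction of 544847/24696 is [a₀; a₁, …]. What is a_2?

544847 = 22·24696 + 1535   →  a_0 = 22
24696 = 16·1535 + 136   →  a_1 = 16
1535 = 11·136 + 39   →  a_2 = 11

11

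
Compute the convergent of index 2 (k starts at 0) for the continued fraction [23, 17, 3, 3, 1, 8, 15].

Using pₖ = aₖpₖ₋₁ + pₖ₋₂, qₖ = aₖqₖ₋₁ + qₖ₋₂ (with p₋₁=1, p₋₂=0, q₋₁=0, q₋₂=1):
  k=0: a=23, p=23, q=1
  k=1: a=17, p=392, q=17
  k=2: a=3, p=1199, q=52

1199/52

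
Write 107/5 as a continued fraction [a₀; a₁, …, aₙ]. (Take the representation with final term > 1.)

[21; 2, 2]

107 = 21·5 + 2
5 = 2·2 + 1
2 = 2·1 + 0  (stop)
So 107/5 = [21; 2, 2].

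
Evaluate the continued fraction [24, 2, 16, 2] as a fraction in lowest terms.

Fold from the inside: start with 2/1.
  16 + 1/2 = 33/2
  2 + 2/33 = 68/33
  24 + 33/68 = 1665/68

1665/68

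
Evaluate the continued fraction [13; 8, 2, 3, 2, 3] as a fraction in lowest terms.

6087/464

Fold from the inside: start with 3/1.
  2 + 1/3 = 7/3
  3 + 3/7 = 24/7
  2 + 7/24 = 55/24
  8 + 24/55 = 464/55
  13 + 55/464 = 6087/464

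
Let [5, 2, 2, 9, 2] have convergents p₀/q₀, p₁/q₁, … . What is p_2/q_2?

27/5

Using pₖ = aₖpₖ₋₁ + pₖ₋₂, qₖ = aₖqₖ₋₁ + qₖ₋₂ (with p₋₁=1, p₋₂=0, q₋₁=0, q₋₂=1):
  k=0: a=5, p=5, q=1
  k=1: a=2, p=11, q=2
  k=2: a=2, p=27, q=5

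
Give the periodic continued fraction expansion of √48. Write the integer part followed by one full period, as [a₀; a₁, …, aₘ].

[6; 1, 12]

a₀ = ⌊√48⌋ = 6.
With m₀=0, d₀=1 and mₖ₊₁ = dₖaₖ − mₖ, dₖ₊₁ = (n − mₖ₊₁²)/dₖ, aₖ₊₁ = ⌊(a₀+mₖ₊₁)/dₖ₊₁⌋:
  k=1: m=6, d=12, a=1
  k=2: m=6, d=1, a=12
d=1 and a=2a₀=12 at k=2, so the next step gives (m, d) = (6, 12) again — its k=1 value — and the period has length 2.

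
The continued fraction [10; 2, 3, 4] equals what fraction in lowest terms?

313/30

Fold from the inside: start with 4/1.
  3 + 1/4 = 13/4
  2 + 4/13 = 30/13
  10 + 13/30 = 313/30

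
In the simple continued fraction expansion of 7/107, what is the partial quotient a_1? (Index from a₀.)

7 = 0·107 + 7   →  a_0 = 0
107 = 15·7 + 2   →  a_1 = 15

15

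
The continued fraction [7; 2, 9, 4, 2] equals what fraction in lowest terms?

1308/175

Using pₖ = aₖpₖ₋₁ + pₖ₋₂ and qₖ = aₖqₖ₋₁ + qₖ₋₂:
  k=0: a=7, p=7, q=1
  k=1: a=2, p=15, q=2
  k=2: a=9, p=142, q=19
  k=3: a=4, p=583, q=78
  k=4: a=2, p=1308, q=175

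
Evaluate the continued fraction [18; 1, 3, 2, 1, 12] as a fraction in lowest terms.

Using pₖ = aₖpₖ₋₁ + pₖ₋₂ and qₖ = aₖqₖ₋₁ + qₖ₋₂:
  k=0: a=18, p=18, q=1
  k=1: a=1, p=19, q=1
  k=2: a=3, p=75, q=4
  k=3: a=2, p=169, q=9
  k=4: a=1, p=244, q=13
  k=5: a=12, p=3097, q=165

3097/165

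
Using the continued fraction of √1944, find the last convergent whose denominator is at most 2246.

√1944 = [44; 11, 88, …] (period length 2).
Convergents:
  p_0/q_0 = 44/1
  p_1/q_1 = 485/11
  p_2/q_2 = 42724/969
  p_3/q_3 = 470449/10670
q_2 = 969 ≤ 2246 < 10670 = q_3, so the answer is 42724/969.

42724/969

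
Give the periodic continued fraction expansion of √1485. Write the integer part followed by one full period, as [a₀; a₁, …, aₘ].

[38; 1, 1, 6, 1, 1, 76]

a₀ = ⌊√1485⌋ = 38.
With m₀=0, d₀=1 and mₖ₊₁ = dₖaₖ − mₖ, dₖ₊₁ = (n − mₖ₊₁²)/dₖ, aₖ₊₁ = ⌊(a₀+mₖ₊₁)/dₖ₊₁⌋:
  k=1: m=38, d=41, a=1
  k=2: m=3, d=36, a=1
  k=3: m=33, d=11, a=6
  k=4: m=33, d=36, a=1
  k=5: m=3, d=41, a=1
  k=6: m=38, d=1, a=76
d=1 and a=2a₀=76 at k=6, so the next step gives (m, d) = (38, 41) again — its k=1 value — and the period has length 6.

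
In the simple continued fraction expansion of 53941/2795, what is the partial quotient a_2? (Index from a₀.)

2

53941 = 19·2795 + 836   →  a_0 = 19
2795 = 3·836 + 287   →  a_1 = 3
836 = 2·287 + 262   →  a_2 = 2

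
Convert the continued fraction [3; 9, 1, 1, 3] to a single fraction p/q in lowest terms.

Using pₖ = aₖpₖ₋₁ + pₖ₋₂ and qₖ = aₖqₖ₋₁ + qₖ₋₂:
  k=0: a=3, p=3, q=1
  k=1: a=9, p=28, q=9
  k=2: a=1, p=31, q=10
  k=3: a=1, p=59, q=19
  k=4: a=3, p=208, q=67

208/67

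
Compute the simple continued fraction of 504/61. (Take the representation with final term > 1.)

[8; 3, 1, 4, 3]

504 = 8×61 + 16
61 = 3×16 + 13
16 = 1×13 + 3
13 = 4×3 + 1
3 = 3×1 + 0  (stop)
So 504/61 = [8; 3, 1, 4, 3].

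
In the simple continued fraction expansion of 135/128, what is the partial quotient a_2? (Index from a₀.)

3

135 = 1·128 + 7   →  a_0 = 1
128 = 18·7 + 2   →  a_1 = 18
7 = 3·2 + 1   →  a_2 = 3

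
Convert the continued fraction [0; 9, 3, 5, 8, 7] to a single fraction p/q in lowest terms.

Fold from the inside: start with 7/1.
  8 + 1/7 = 57/7
  5 + 7/57 = 292/57
  3 + 57/292 = 933/292
  9 + 292/933 = 8689/933
  0 + 933/8689 = 933/8689

933/8689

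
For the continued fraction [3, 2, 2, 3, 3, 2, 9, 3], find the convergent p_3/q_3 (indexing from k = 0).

Using pₖ = aₖpₖ₋₁ + pₖ₋₂, qₖ = aₖqₖ₋₁ + qₖ₋₂ (with p₋₁=1, p₋₂=0, q₋₁=0, q₋₂=1):
  k=0: a=3, p=3, q=1
  k=1: a=2, p=7, q=2
  k=2: a=2, p=17, q=5
  k=3: a=3, p=58, q=17

58/17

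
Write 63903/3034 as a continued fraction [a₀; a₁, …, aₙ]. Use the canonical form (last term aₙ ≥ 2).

63903 = 21×3034 + 189
3034 = 16×189 + 10
189 = 18×10 + 9
10 = 1×9 + 1
9 = 9×1 + 0  (stop)
So 63903/3034 = [21; 16, 18, 1, 9].

[21; 16, 18, 1, 9]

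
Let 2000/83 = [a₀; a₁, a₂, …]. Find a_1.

2000 = 24·83 + 8   →  a_0 = 24
83 = 10·8 + 3   →  a_1 = 10

10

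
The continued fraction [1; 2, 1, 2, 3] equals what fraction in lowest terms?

Fold from the inside: start with 3/1.
  2 + 1/3 = 7/3
  1 + 3/7 = 10/7
  2 + 7/10 = 27/10
  1 + 10/27 = 37/27

37/27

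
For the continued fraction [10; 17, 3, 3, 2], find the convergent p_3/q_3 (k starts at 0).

1740/173

Using pₖ = aₖpₖ₋₁ + pₖ₋₂, qₖ = aₖqₖ₋₁ + qₖ₋₂ (with p₋₁=1, p₋₂=0, q₋₁=0, q₋₂=1):
  k=0: a=10, p=10, q=1
  k=1: a=17, p=171, q=17
  k=2: a=3, p=523, q=52
  k=3: a=3, p=1740, q=173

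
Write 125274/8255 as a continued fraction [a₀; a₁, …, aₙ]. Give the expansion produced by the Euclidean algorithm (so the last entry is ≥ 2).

[15; 5, 1, 2, 3, 3, 14, 3]

125274 = 15*8255 + 1449
8255 = 5*1449 + 1010
1449 = 1*1010 + 439
1010 = 2*439 + 132
439 = 3*132 + 43
132 = 3*43 + 3
43 = 14*3 + 1
3 = 3*1 + 0  (stop)
So 125274/8255 = [15; 5, 1, 2, 3, 3, 14, 3].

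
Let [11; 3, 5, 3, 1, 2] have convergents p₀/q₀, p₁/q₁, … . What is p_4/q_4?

758/67

Using pₖ = aₖpₖ₋₁ + pₖ₋₂, qₖ = aₖqₖ₋₁ + qₖ₋₂ (with p₋₁=1, p₋₂=0, q₋₁=0, q₋₂=1):
  k=0: a=11, p=11, q=1
  k=1: a=3, p=34, q=3
  k=2: a=5, p=181, q=16
  k=3: a=3, p=577, q=51
  k=4: a=1, p=758, q=67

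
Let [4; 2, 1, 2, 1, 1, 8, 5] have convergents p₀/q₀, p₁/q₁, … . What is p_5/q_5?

Using pₖ = aₖpₖ₋₁ + pₖ₋₂, qₖ = aₖqₖ₋₁ + qₖ₋₂ (with p₋₁=1, p₋₂=0, q₋₁=0, q₋₂=1):
  k=0: a=4, p=4, q=1
  k=1: a=2, p=9, q=2
  k=2: a=1, p=13, q=3
  k=3: a=2, p=35, q=8
  k=4: a=1, p=48, q=11
  k=5: a=1, p=83, q=19

83/19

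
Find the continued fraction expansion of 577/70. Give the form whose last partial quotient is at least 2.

[8; 4, 8, 2]

577 = 8·70 + 17
70 = 4·17 + 2
17 = 8·2 + 1
2 = 2·1 + 0  (stop)
So 577/70 = [8; 4, 8, 2].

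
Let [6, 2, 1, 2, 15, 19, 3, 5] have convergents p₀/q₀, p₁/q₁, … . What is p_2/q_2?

19/3

Using pₖ = aₖpₖ₋₁ + pₖ₋₂, qₖ = aₖqₖ₋₁ + qₖ₋₂ (with p₋₁=1, p₋₂=0, q₋₁=0, q₋₂=1):
  k=0: a=6, p=6, q=1
  k=1: a=2, p=13, q=2
  k=2: a=1, p=19, q=3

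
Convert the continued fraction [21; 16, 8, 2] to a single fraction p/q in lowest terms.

Using pₖ = aₖpₖ₋₁ + pₖ₋₂ and qₖ = aₖqₖ₋₁ + qₖ₋₂:
  k=0: a=21, p=21, q=1
  k=1: a=16, p=337, q=16
  k=2: a=8, p=2717, q=129
  k=3: a=2, p=5771, q=274

5771/274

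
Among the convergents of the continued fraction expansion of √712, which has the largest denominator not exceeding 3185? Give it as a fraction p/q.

√712 = [26; 1, 2, 6, 2, 1, 52, …] (period length 6).
Convergents:
  p_0/q_0 = 26/1
  p_1/q_1 = 27/1
  p_2/q_2 = 80/3
  p_3/q_3 = 507/19
  p_4/q_4 = 1094/41
  p_5/q_5 = 1601/60
  p_6/q_6 = 84346/3161
  p_7/q_7 = 85947/3221
q_6 = 3161 ≤ 3185 < 3221 = q_7, so the answer is 84346/3161.

84346/3161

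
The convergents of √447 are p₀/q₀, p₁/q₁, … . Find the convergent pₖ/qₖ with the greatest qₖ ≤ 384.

√447 = [21; 7, 42, …] (period length 2).
Convergents:
  p_0/q_0 = 21/1
  p_1/q_1 = 148/7
  p_2/q_2 = 6237/295
  p_3/q_3 = 43807/2072
q_2 = 295 ≤ 384 < 2072 = q_3, so the answer is 6237/295.

6237/295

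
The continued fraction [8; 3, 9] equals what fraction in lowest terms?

Using pₖ = aₖpₖ₋₁ + pₖ₋₂ and qₖ = aₖqₖ₋₁ + qₖ₋₂:
  k=0: a=8, p=8, q=1
  k=1: a=3, p=25, q=3
  k=2: a=9, p=233, q=28

233/28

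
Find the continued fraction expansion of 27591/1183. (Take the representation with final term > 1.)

27591 = 23×1183 + 382
1183 = 3×382 + 37
382 = 10×37 + 12
37 = 3×12 + 1
12 = 12×1 + 0  (stop)
So 27591/1183 = [23; 3, 10, 3, 12].

[23; 3, 10, 3, 12]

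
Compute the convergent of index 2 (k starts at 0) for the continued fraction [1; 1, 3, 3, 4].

Using pₖ = aₖpₖ₋₁ + pₖ₋₂, qₖ = aₖqₖ₋₁ + qₖ₋₂ (with p₋₁=1, p₋₂=0, q₋₁=0, q₋₂=1):
  k=0: a=1, p=1, q=1
  k=1: a=1, p=2, q=1
  k=2: a=3, p=7, q=4

7/4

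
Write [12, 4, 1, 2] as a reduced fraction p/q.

171/14

Fold from the inside: start with 2/1.
  1 + 1/2 = 3/2
  4 + 2/3 = 14/3
  12 + 3/14 = 171/14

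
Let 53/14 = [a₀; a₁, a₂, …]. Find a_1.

1

53 = 3·14 + 11   →  a_0 = 3
14 = 1·11 + 3   →  a_1 = 1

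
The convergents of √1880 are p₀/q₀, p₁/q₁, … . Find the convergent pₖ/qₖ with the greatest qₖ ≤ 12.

√1880 = [43; 2, 1, 3, 1, 2, 86, …] (period length 6).
Convergents:
  p_0/q_0 = 43/1
  p_1/q_1 = 87/2
  p_2/q_2 = 130/3
  p_3/q_3 = 477/11
  p_4/q_4 = 607/14
q_3 = 11 ≤ 12 < 14 = q_4, so the answer is 477/11.

477/11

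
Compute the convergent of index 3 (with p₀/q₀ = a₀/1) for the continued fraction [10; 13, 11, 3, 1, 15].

4484/445

Using pₖ = aₖpₖ₋₁ + pₖ₋₂, qₖ = aₖqₖ₋₁ + qₖ₋₂ (with p₋₁=1, p₋₂=0, q₋₁=0, q₋₂=1):
  k=0: a=10, p=10, q=1
  k=1: a=13, p=131, q=13
  k=2: a=11, p=1451, q=144
  k=3: a=3, p=4484, q=445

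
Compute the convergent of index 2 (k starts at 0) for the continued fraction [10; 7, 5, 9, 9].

Using pₖ = aₖpₖ₋₁ + pₖ₋₂, qₖ = aₖqₖ₋₁ + qₖ₋₂ (with p₋₁=1, p₋₂=0, q₋₁=0, q₋₂=1):
  k=0: a=10, p=10, q=1
  k=1: a=7, p=71, q=7
  k=2: a=5, p=365, q=36

365/36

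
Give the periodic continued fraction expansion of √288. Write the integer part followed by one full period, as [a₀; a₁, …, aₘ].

a₀ = ⌊√288⌋ = 16.
With m₀=0, d₀=1 and mₖ₊₁ = dₖaₖ − mₖ, dₖ₊₁ = (n − mₖ₊₁²)/dₖ, aₖ₊₁ = ⌊(a₀+mₖ₊₁)/dₖ₊₁⌋:
  k=1: m=16, d=32, a=1
  k=2: m=16, d=1, a=32
d=1 and a=2a₀=32 at k=2, so the next step gives (m, d) = (16, 32) again — its k=1 value — and the period has length 2.

[16; 1, 32]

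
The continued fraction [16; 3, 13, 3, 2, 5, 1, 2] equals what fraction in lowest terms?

85397/5231

Using pₖ = aₖpₖ₋₁ + pₖ₋₂ and qₖ = aₖqₖ₋₁ + qₖ₋₂:
  k=0: a=16, p=16, q=1
  k=1: a=3, p=49, q=3
  k=2: a=13, p=653, q=40
  k=3: a=3, p=2008, q=123
  k=4: a=2, p=4669, q=286
  k=5: a=5, p=25353, q=1553
  k=6: a=1, p=30022, q=1839
  k=7: a=2, p=85397, q=5231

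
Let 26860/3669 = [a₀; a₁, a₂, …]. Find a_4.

1

26860 = 7·3669 + 1177   →  a_0 = 7
3669 = 3·1177 + 138   →  a_1 = 3
1177 = 8·138 + 73   →  a_2 = 8
138 = 1·73 + 65   →  a_3 = 1
73 = 1·65 + 8   →  a_4 = 1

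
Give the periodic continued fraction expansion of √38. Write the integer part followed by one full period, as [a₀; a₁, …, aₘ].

a₀ = ⌊√38⌋ = 6.
With m₀=0, d₀=1 and mₖ₊₁ = dₖaₖ − mₖ, dₖ₊₁ = (n − mₖ₊₁²)/dₖ, aₖ₊₁ = ⌊(a₀+mₖ₊₁)/dₖ₊₁⌋:
  k=1: m=6, d=2, a=6
  k=2: m=6, d=1, a=12
d=1 and a=2a₀=12 at k=2, so the next step gives (m, d) = (6, 2) again — its k=1 value — and the period has length 2.

[6; 6, 12]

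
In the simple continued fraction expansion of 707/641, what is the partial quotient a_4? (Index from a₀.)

707 = 1·641 + 66   →  a_0 = 1
641 = 9·66 + 47   →  a_1 = 9
66 = 1·47 + 19   →  a_2 = 1
47 = 2·19 + 9   →  a_3 = 2
19 = 2·9 + 1   →  a_4 = 2

2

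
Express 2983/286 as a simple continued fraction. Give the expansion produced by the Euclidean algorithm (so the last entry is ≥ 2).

2983 = 10×286 + 123
286 = 2×123 + 40
123 = 3×40 + 3
40 = 13×3 + 1
3 = 3×1 + 0  (stop)
So 2983/286 = [10; 2, 3, 13, 3].

[10; 2, 3, 13, 3]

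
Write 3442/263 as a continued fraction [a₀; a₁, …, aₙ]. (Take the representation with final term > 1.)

3442 = 13×263 + 23
263 = 11×23 + 10
23 = 2×10 + 3
10 = 3×3 + 1
3 = 3×1 + 0  (stop)
So 3442/263 = [13; 11, 2, 3, 3].

[13; 11, 2, 3, 3]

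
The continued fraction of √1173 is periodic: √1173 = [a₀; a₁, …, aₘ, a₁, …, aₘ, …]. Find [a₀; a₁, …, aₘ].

[34; 4, 68]

a₀ = ⌊√1173⌋ = 34.
With m₀=0, d₀=1 and mₖ₊₁ = dₖaₖ − mₖ, dₖ₊₁ = (n − mₖ₊₁²)/dₖ, aₖ₊₁ = ⌊(a₀+mₖ₊₁)/dₖ₊₁⌋:
  k=1: m=34, d=17, a=4
  k=2: m=34, d=1, a=68
d=1 and a=2a₀=68 at k=2, so the next step gives (m, d) = (34, 17) again — its k=1 value — and the period has length 2.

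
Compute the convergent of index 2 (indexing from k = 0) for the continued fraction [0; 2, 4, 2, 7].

Using pₖ = aₖpₖ₋₁ + pₖ₋₂, qₖ = aₖqₖ₋₁ + qₖ₋₂ (with p₋₁=1, p₋₂=0, q₋₁=0, q₋₂=1):
  k=0: a=0, p=0, q=1
  k=1: a=2, p=1, q=2
  k=2: a=4, p=4, q=9

4/9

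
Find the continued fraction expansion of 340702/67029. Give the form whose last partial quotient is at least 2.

[5; 12, 16, 9, 3, 12]

340702 = 5·67029 + 5557
67029 = 12·5557 + 345
5557 = 16·345 + 37
345 = 9·37 + 12
37 = 3·12 + 1
12 = 12·1 + 0  (stop)
So 340702/67029 = [5; 12, 16, 9, 3, 12].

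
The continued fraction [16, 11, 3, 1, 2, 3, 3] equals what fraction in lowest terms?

22122/1375

Fold from the inside: start with 3/1.
  3 + 1/3 = 10/3
  2 + 3/10 = 23/10
  1 + 10/23 = 33/23
  3 + 23/33 = 122/33
  11 + 33/122 = 1375/122
  16 + 122/1375 = 22122/1375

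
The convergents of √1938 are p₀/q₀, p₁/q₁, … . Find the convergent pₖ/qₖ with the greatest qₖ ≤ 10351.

√1938 = [44; 44, 88, …] (period length 2).
Convergents:
  p_0/q_0 = 44/1
  p_1/q_1 = 1937/44
  p_2/q_2 = 170500/3873
  p_3/q_3 = 7503937/170456
q_2 = 3873 ≤ 10351 < 170456 = q_3, so the answer is 170500/3873.

170500/3873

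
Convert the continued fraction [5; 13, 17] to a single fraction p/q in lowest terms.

1127/222

Fold from the inside: start with 17/1.
  13 + 1/17 = 222/17
  5 + 17/222 = 1127/222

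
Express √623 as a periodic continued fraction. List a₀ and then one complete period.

a₀ = ⌊√623⌋ = 24.
With m₀=0, d₀=1 and mₖ₊₁ = dₖaₖ − mₖ, dₖ₊₁ = (n − mₖ₊₁²)/dₖ, aₖ₊₁ = ⌊(a₀+mₖ₊₁)/dₖ₊₁⌋:
  k=1: m=24, d=47, a=1
  k=2: m=23, d=2, a=23
  k=3: m=23, d=47, a=1
  k=4: m=24, d=1, a=48
d=1 and a=2a₀=48 at k=4, so the next step gives (m, d) = (24, 47) again — its k=1 value — and the period has length 4.

[24; 1, 23, 1, 48]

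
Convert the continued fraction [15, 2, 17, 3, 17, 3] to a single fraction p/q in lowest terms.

87790/5669

Using pₖ = aₖpₖ₋₁ + pₖ₋₂ and qₖ = aₖqₖ₋₁ + qₖ₋₂:
  k=0: a=15, p=15, q=1
  k=1: a=2, p=31, q=2
  k=2: a=17, p=542, q=35
  k=3: a=3, p=1657, q=107
  k=4: a=17, p=28711, q=1854
  k=5: a=3, p=87790, q=5669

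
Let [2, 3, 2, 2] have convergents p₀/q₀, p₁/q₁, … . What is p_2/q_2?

16/7

Using pₖ = aₖpₖ₋₁ + pₖ₋₂, qₖ = aₖqₖ₋₁ + qₖ₋₂ (with p₋₁=1, p₋₂=0, q₋₁=0, q₋₂=1):
  k=0: a=2, p=2, q=1
  k=1: a=3, p=7, q=3
  k=2: a=2, p=16, q=7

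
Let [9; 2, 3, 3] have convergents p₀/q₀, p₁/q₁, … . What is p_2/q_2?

66/7

Using pₖ = aₖpₖ₋₁ + pₖ₋₂, qₖ = aₖqₖ₋₁ + qₖ₋₂ (with p₋₁=1, p₋₂=0, q₋₁=0, q₋₂=1):
  k=0: a=9, p=9, q=1
  k=1: a=2, p=19, q=2
  k=2: a=3, p=66, q=7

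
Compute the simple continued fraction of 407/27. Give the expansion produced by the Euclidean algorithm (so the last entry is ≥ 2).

[15; 13, 2]

407 = 15×27 + 2
27 = 13×2 + 1
2 = 2×1 + 0  (stop)
So 407/27 = [15; 13, 2].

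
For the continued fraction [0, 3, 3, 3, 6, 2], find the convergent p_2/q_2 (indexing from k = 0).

Using pₖ = aₖpₖ₋₁ + pₖ₋₂, qₖ = aₖqₖ₋₁ + qₖ₋₂ (with p₋₁=1, p₋₂=0, q₋₁=0, q₋₂=1):
  k=0: a=0, p=0, q=1
  k=1: a=3, p=1, q=3
  k=2: a=3, p=3, q=10

3/10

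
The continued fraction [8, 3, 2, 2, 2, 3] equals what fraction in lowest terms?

Fold from the inside: start with 3/1.
  2 + 1/3 = 7/3
  2 + 3/7 = 17/7
  2 + 7/17 = 41/17
  3 + 17/41 = 140/41
  8 + 41/140 = 1161/140

1161/140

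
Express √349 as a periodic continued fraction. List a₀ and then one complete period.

[18; 1, 2, 7, 7, 2, 1, 36]

a₀ = ⌊√349⌋ = 18.
With m₀=0, d₀=1 and mₖ₊₁ = dₖaₖ − mₖ, dₖ₊₁ = (n − mₖ₊₁²)/dₖ, aₖ₊₁ = ⌊(a₀+mₖ₊₁)/dₖ₊₁⌋:
  k=1: m=18, d=25, a=1
  k=2: m=7, d=12, a=2
  k=3: m=17, d=5, a=7
  k=4: m=18, d=5, a=7
  k=5: m=17, d=12, a=2
  k=6: m=7, d=25, a=1
  k=7: m=18, d=1, a=36
d=1 and a=2a₀=36 at k=7, so the next step gives (m, d) = (18, 25) again — its k=1 value — and the period has length 7.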